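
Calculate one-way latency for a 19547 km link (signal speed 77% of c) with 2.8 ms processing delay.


Speed = 0.77 * 3e5 km/s = 231000 km/s
Propagation delay = 19547 / 231000 = 0.0846 s = 84.619 ms
Processing delay = 2.8 ms
Total one-way latency = 87.419 ms


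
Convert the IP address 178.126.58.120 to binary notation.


178 = 10110010
126 = 01111110
58 = 00111010
120 = 01111000
Binary: 10110010.01111110.00111010.01111000


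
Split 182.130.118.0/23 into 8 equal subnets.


New prefix = 23 + 3 = 26
Each subnet has 64 addresses
  182.130.118.0/26
  182.130.118.64/26
  182.130.118.128/26
  182.130.118.192/26
  182.130.119.0/26
  182.130.119.64/26
  182.130.119.128/26
  182.130.119.192/26
Subnets: 182.130.118.0/26, 182.130.118.64/26, 182.130.118.128/26, 182.130.118.192/26, 182.130.119.0/26, 182.130.119.64/26, 182.130.119.128/26, 182.130.119.192/26


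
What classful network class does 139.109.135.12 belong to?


First octet: 139
Binary: 10001011
10xxxxxx -> Class B (128-191)
Class B, default mask 255.255.0.0 (/16)


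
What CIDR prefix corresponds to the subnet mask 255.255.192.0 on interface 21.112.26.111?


Binary: 11111111.11111111.11000000.00000000
Count leading 1s
Prefix: /18


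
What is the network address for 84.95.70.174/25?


IP:   01010100.01011111.01000110.10101110
Mask: 11111111.11111111.11111111.10000000
AND operation:
Net:  01010100.01011111.01000110.10000000
Network: 84.95.70.128/25


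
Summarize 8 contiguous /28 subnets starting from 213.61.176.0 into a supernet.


Original prefix: /28
Number of subnets: 8 = 2^3
New prefix = 28 - 3 = 25
Supernet: 213.61.176.0/25


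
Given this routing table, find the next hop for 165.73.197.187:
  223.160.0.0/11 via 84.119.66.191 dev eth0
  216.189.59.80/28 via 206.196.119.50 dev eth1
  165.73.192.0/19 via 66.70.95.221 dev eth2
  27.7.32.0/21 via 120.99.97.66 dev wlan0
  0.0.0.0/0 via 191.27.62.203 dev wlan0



Longest prefix match for 165.73.197.187:
  /11 223.160.0.0: no
  /28 216.189.59.80: no
  /19 165.73.192.0: MATCH
  /21 27.7.32.0: no
  /0 0.0.0.0: MATCH
Selected: next-hop 66.70.95.221 via eth2 (matched /19)


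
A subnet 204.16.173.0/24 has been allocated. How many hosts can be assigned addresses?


Host bits = 32 - 24 = 8
Total addresses = 2^8 = 256
Usable = total - 2 (network and broadcast)
Usable hosts: 254


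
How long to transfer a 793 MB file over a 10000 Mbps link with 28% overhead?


Effective throughput = 10000 * (1 - 28/100) = 7200 Mbps
File size in Mb = 793 * 8 = 6344 Mb
Time = 6344 / 7200
Time = 0.8811 seconds


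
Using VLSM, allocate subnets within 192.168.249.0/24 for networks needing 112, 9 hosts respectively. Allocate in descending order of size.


112 hosts -> /25 (126 usable): 192.168.249.0/25
9 hosts -> /28 (14 usable): 192.168.249.128/28
Allocation: 192.168.249.0/25 (112 hosts, 126 usable); 192.168.249.128/28 (9 hosts, 14 usable)


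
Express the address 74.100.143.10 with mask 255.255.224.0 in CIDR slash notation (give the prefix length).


Binary: 11111111.11111111.11100000.00000000
Count leading 1s
Prefix: /19


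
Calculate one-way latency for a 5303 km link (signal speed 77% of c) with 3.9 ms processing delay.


Speed = 0.77 * 3e5 km/s = 231000 km/s
Propagation delay = 5303 / 231000 = 0.023 s = 22.9567 ms
Processing delay = 3.9 ms
Total one-way latency = 26.8567 ms


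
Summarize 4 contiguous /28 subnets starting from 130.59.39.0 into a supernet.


Original prefix: /28
Number of subnets: 4 = 2^2
New prefix = 28 - 2 = 26
Supernet: 130.59.39.0/26


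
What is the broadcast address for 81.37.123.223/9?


Network: 81.0.0.0/9
Host bits = 23
Set all host bits to 1:
Broadcast: 81.127.255.255


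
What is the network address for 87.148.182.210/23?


IP:   01010111.10010100.10110110.11010010
Mask: 11111111.11111111.11111110.00000000
AND operation:
Net:  01010111.10010100.10110110.00000000
Network: 87.148.182.0/23


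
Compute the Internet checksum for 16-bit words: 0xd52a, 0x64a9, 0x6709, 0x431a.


Sum all words (with carry folding):
+ 0xd52a = 0xd52a
+ 0x64a9 = 0x39d4
+ 0x6709 = 0xa0dd
+ 0x431a = 0xe3f7
One's complement: ~0xe3f7
Checksum = 0x1c08


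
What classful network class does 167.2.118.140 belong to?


First octet: 167
Binary: 10100111
10xxxxxx -> Class B (128-191)
Class B, default mask 255.255.0.0 (/16)


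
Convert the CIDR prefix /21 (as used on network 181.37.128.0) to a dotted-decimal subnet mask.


/21 means 21 network bits, 11 host bits
Binary: 11111111111111111111100000000000
Mask: 255.255.248.0


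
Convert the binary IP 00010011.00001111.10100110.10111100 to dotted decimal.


00010011 = 19
00001111 = 15
10100110 = 166
10111100 = 188
IP: 19.15.166.188


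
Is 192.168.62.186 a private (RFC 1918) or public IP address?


RFC 1918 private ranges:
  10.0.0.0/8 (10.0.0.0 - 10.255.255.255)
  172.16.0.0/12 (172.16.0.0 - 172.31.255.255)
  192.168.0.0/16 (192.168.0.0 - 192.168.255.255)
Private (in 192.168.0.0/16)


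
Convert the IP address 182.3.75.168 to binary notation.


182 = 10110110
3 = 00000011
75 = 01001011
168 = 10101000
Binary: 10110110.00000011.01001011.10101000


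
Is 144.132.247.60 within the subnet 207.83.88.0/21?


Subnet network: 207.83.88.0
Test IP AND mask: 144.132.240.0
No, 144.132.247.60 is not in 207.83.88.0/21


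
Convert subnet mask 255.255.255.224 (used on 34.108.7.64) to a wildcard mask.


Subnet mask: 255.255.255.224
Wildcard = 255.255.255.255 - subnet mask
255 - 255 = 0
255 - 255 = 0
255 - 255 = 0
255 - 224 = 31
Wildcard: 0.0.0.31


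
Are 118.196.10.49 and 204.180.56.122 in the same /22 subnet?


Mask: 255.255.252.0
118.196.10.49 AND mask = 118.196.8.0
204.180.56.122 AND mask = 204.180.56.0
No, different subnets (118.196.8.0 vs 204.180.56.0)


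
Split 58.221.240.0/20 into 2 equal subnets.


New prefix = 20 + 1 = 21
Each subnet has 2048 addresses
  58.221.240.0/21
  58.221.248.0/21
Subnets: 58.221.240.0/21, 58.221.248.0/21


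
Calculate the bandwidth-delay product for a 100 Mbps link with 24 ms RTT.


BDP = bandwidth * RTT
= 100 Mbps * 24 ms
= 100 * 1e6 * 24 / 1000 bits
= 2400000 bits
= 300000 bytes
= 292.9688 KB
BDP = 2400000 bits (300000 bytes)


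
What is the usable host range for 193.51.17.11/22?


Network: 193.51.16.0
Broadcast: 193.51.19.255
First usable = network + 1
Last usable = broadcast - 1
Range: 193.51.16.1 to 193.51.19.254


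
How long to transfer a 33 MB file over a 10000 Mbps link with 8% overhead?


Effective throughput = 10000 * (1 - 8/100) = 9200 Mbps
File size in Mb = 33 * 8 = 264 Mb
Time = 264 / 9200
Time = 0.0287 seconds


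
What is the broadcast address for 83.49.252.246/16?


Network: 83.49.0.0/16
Host bits = 16
Set all host bits to 1:
Broadcast: 83.49.255.255


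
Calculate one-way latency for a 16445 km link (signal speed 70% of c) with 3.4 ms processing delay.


Speed = 0.7 * 3e5 km/s = 210000 km/s
Propagation delay = 16445 / 210000 = 0.0783 s = 78.3095 ms
Processing delay = 3.4 ms
Total one-way latency = 81.7095 ms


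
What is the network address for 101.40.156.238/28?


IP:   01100101.00101000.10011100.11101110
Mask: 11111111.11111111.11111111.11110000
AND operation:
Net:  01100101.00101000.10011100.11100000
Network: 101.40.156.224/28


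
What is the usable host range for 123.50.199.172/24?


Network: 123.50.199.0
Broadcast: 123.50.199.255
First usable = network + 1
Last usable = broadcast - 1
Range: 123.50.199.1 to 123.50.199.254


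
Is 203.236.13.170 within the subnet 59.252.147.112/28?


Subnet network: 59.252.147.112
Test IP AND mask: 203.236.13.160
No, 203.236.13.170 is not in 59.252.147.112/28


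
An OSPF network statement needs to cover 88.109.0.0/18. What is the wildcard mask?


Subnet mask: 255.255.192.0
Wildcard = 255.255.255.255 - subnet mask
255 - 255 = 0
255 - 255 = 0
255 - 192 = 63
255 - 0 = 255
Wildcard: 0.0.63.255


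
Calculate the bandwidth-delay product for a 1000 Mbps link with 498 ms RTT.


BDP = bandwidth * RTT
= 1000 Mbps * 498 ms
= 1000 * 1e6 * 498 / 1000 bits
= 498000000 bits
= 62250000 bytes
= 60791.0156 KB
BDP = 498000000 bits (62250000 bytes)


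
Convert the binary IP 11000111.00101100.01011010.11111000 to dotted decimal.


11000111 = 199
00101100 = 44
01011010 = 90
11111000 = 248
IP: 199.44.90.248


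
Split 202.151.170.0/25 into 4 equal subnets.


New prefix = 25 + 2 = 27
Each subnet has 32 addresses
  202.151.170.0/27
  202.151.170.32/27
  202.151.170.64/27
  202.151.170.96/27
Subnets: 202.151.170.0/27, 202.151.170.32/27, 202.151.170.64/27, 202.151.170.96/27


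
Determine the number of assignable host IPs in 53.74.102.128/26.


Host bits = 32 - 26 = 6
Total addresses = 2^6 = 64
Usable = total - 2 (network and broadcast)
Usable hosts: 62


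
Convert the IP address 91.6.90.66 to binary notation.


91 = 01011011
6 = 00000110
90 = 01011010
66 = 01000010
Binary: 01011011.00000110.01011010.01000010


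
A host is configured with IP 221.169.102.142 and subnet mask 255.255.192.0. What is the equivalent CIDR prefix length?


Binary: 11111111.11111111.11000000.00000000
Count leading 1s
Prefix: /18


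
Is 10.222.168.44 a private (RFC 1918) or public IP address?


RFC 1918 private ranges:
  10.0.0.0/8 (10.0.0.0 - 10.255.255.255)
  172.16.0.0/12 (172.16.0.0 - 172.31.255.255)
  192.168.0.0/16 (192.168.0.0 - 192.168.255.255)
Private (in 10.0.0.0/8)


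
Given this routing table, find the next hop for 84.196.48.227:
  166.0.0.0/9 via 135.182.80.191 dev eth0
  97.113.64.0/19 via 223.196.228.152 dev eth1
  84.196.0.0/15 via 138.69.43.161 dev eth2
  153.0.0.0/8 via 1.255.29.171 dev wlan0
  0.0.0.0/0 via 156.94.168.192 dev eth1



Longest prefix match for 84.196.48.227:
  /9 166.0.0.0: no
  /19 97.113.64.0: no
  /15 84.196.0.0: MATCH
  /8 153.0.0.0: no
  /0 0.0.0.0: MATCH
Selected: next-hop 138.69.43.161 via eth2 (matched /15)


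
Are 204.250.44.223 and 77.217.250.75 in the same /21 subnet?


Mask: 255.255.248.0
204.250.44.223 AND mask = 204.250.40.0
77.217.250.75 AND mask = 77.217.248.0
No, different subnets (204.250.40.0 vs 77.217.248.0)


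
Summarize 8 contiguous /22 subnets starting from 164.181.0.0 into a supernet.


Original prefix: /22
Number of subnets: 8 = 2^3
New prefix = 22 - 3 = 19
Supernet: 164.181.0.0/19


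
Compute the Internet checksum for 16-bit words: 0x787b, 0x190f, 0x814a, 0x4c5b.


Sum all words (with carry folding):
+ 0x787b = 0x787b
+ 0x190f = 0x918a
+ 0x814a = 0x12d5
+ 0x4c5b = 0x5f30
One's complement: ~0x5f30
Checksum = 0xa0cf


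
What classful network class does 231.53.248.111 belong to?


First octet: 231
Binary: 11100111
1110xxxx -> Class D (224-239)
Class D (multicast), default mask N/A


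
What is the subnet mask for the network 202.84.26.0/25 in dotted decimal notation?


/25 means 25 network bits, 7 host bits
Binary: 11111111111111111111111110000000
Mask: 255.255.255.128


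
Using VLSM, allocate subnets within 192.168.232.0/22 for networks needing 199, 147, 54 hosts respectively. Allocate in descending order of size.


199 hosts -> /24 (254 usable): 192.168.232.0/24
147 hosts -> /24 (254 usable): 192.168.233.0/24
54 hosts -> /26 (62 usable): 192.168.234.0/26
Allocation: 192.168.232.0/24 (199 hosts, 254 usable); 192.168.233.0/24 (147 hosts, 254 usable); 192.168.234.0/26 (54 hosts, 62 usable)


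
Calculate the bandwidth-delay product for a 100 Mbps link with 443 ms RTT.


BDP = bandwidth * RTT
= 100 Mbps * 443 ms
= 100 * 1e6 * 443 / 1000 bits
= 44300000 bits
= 5537500 bytes
= 5407.7148 KB
BDP = 44300000 bits (5537500 bytes)


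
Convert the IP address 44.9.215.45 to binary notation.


44 = 00101100
9 = 00001001
215 = 11010111
45 = 00101101
Binary: 00101100.00001001.11010111.00101101


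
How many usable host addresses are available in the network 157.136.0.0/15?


Host bits = 32 - 15 = 17
Total addresses = 2^17 = 131072
Usable = total - 2 (network and broadcast)
Usable hosts: 131070


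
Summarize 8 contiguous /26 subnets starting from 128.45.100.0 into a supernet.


Original prefix: /26
Number of subnets: 8 = 2^3
New prefix = 26 - 3 = 23
Supernet: 128.45.100.0/23


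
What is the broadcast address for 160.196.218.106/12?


Network: 160.192.0.0/12
Host bits = 20
Set all host bits to 1:
Broadcast: 160.207.255.255


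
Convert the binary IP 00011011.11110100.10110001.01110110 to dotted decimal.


00011011 = 27
11110100 = 244
10110001 = 177
01110110 = 118
IP: 27.244.177.118


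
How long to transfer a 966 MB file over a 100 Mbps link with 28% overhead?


Effective throughput = 100 * (1 - 28/100) = 72 Mbps
File size in Mb = 966 * 8 = 7728 Mb
Time = 7728 / 72
Time = 107.3333 seconds


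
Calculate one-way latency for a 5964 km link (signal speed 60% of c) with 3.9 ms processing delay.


Speed = 0.6 * 3e5 km/s = 180000 km/s
Propagation delay = 5964 / 180000 = 0.0331 s = 33.1333 ms
Processing delay = 3.9 ms
Total one-way latency = 37.0333 ms


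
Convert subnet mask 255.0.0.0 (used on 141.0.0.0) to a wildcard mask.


Subnet mask: 255.0.0.0
Wildcard = 255.255.255.255 - subnet mask
255 - 255 = 0
255 - 0 = 255
255 - 0 = 255
255 - 0 = 255
Wildcard: 0.255.255.255


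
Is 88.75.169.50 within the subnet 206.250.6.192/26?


Subnet network: 206.250.6.192
Test IP AND mask: 88.75.169.0
No, 88.75.169.50 is not in 206.250.6.192/26


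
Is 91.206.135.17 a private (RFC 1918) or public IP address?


RFC 1918 private ranges:
  10.0.0.0/8 (10.0.0.0 - 10.255.255.255)
  172.16.0.0/12 (172.16.0.0 - 172.31.255.255)
  192.168.0.0/16 (192.168.0.0 - 192.168.255.255)
Public (not in any RFC 1918 range)


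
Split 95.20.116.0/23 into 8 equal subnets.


New prefix = 23 + 3 = 26
Each subnet has 64 addresses
  95.20.116.0/26
  95.20.116.64/26
  95.20.116.128/26
  95.20.116.192/26
  95.20.117.0/26
  95.20.117.64/26
  95.20.117.128/26
  95.20.117.192/26
Subnets: 95.20.116.0/26, 95.20.116.64/26, 95.20.116.128/26, 95.20.116.192/26, 95.20.117.0/26, 95.20.117.64/26, 95.20.117.128/26, 95.20.117.192/26


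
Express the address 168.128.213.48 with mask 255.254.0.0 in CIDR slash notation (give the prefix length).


Binary: 11111111.11111110.00000000.00000000
Count leading 1s
Prefix: /15


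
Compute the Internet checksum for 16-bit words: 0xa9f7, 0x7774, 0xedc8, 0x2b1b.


Sum all words (with carry folding):
+ 0xa9f7 = 0xa9f7
+ 0x7774 = 0x216c
+ 0xedc8 = 0x0f35
+ 0x2b1b = 0x3a50
One's complement: ~0x3a50
Checksum = 0xc5af


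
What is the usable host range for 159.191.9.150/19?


Network: 159.191.0.0
Broadcast: 159.191.31.255
First usable = network + 1
Last usable = broadcast - 1
Range: 159.191.0.1 to 159.191.31.254


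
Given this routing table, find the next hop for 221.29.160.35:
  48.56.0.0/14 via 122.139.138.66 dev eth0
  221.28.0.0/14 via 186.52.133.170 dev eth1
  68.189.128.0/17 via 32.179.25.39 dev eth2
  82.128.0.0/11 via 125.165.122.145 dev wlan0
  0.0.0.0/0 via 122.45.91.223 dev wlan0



Longest prefix match for 221.29.160.35:
  /14 48.56.0.0: no
  /14 221.28.0.0: MATCH
  /17 68.189.128.0: no
  /11 82.128.0.0: no
  /0 0.0.0.0: MATCH
Selected: next-hop 186.52.133.170 via eth1 (matched /14)


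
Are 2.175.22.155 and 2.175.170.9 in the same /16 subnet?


Mask: 255.255.0.0
2.175.22.155 AND mask = 2.175.0.0
2.175.170.9 AND mask = 2.175.0.0
Yes, same subnet (2.175.0.0)


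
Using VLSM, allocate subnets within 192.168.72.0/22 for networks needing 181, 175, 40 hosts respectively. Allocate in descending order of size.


181 hosts -> /24 (254 usable): 192.168.72.0/24
175 hosts -> /24 (254 usable): 192.168.73.0/24
40 hosts -> /26 (62 usable): 192.168.74.0/26
Allocation: 192.168.72.0/24 (181 hosts, 254 usable); 192.168.73.0/24 (175 hosts, 254 usable); 192.168.74.0/26 (40 hosts, 62 usable)


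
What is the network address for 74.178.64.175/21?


IP:   01001010.10110010.01000000.10101111
Mask: 11111111.11111111.11111000.00000000
AND operation:
Net:  01001010.10110010.01000000.00000000
Network: 74.178.64.0/21


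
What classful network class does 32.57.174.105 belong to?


First octet: 32
Binary: 00100000
0xxxxxxx -> Class A (1-126)
Class A, default mask 255.0.0.0 (/8)


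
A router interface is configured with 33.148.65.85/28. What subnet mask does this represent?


/28 means 28 network bits, 4 host bits
Binary: 11111111111111111111111111110000
Mask: 255.255.255.240


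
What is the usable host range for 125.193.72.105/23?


Network: 125.193.72.0
Broadcast: 125.193.73.255
First usable = network + 1
Last usable = broadcast - 1
Range: 125.193.72.1 to 125.193.73.254


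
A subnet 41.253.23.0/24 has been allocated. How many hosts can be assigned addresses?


Host bits = 32 - 24 = 8
Total addresses = 2^8 = 256
Usable = total - 2 (network and broadcast)
Usable hosts: 254


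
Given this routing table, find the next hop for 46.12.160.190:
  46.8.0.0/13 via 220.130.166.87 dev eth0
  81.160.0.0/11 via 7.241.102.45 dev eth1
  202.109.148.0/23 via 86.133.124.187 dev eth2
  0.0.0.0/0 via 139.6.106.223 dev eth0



Longest prefix match for 46.12.160.190:
  /13 46.8.0.0: MATCH
  /11 81.160.0.0: no
  /23 202.109.148.0: no
  /0 0.0.0.0: MATCH
Selected: next-hop 220.130.166.87 via eth0 (matched /13)


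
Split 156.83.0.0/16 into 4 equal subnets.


New prefix = 16 + 2 = 18
Each subnet has 16384 addresses
  156.83.0.0/18
  156.83.64.0/18
  156.83.128.0/18
  156.83.192.0/18
Subnets: 156.83.0.0/18, 156.83.64.0/18, 156.83.128.0/18, 156.83.192.0/18


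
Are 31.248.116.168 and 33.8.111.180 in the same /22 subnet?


Mask: 255.255.252.0
31.248.116.168 AND mask = 31.248.116.0
33.8.111.180 AND mask = 33.8.108.0
No, different subnets (31.248.116.0 vs 33.8.108.0)


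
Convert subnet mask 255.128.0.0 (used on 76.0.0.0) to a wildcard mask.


Subnet mask: 255.128.0.0
Wildcard = 255.255.255.255 - subnet mask
255 - 255 = 0
255 - 128 = 127
255 - 0 = 255
255 - 0 = 255
Wildcard: 0.127.255.255


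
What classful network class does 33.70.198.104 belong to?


First octet: 33
Binary: 00100001
0xxxxxxx -> Class A (1-126)
Class A, default mask 255.0.0.0 (/8)


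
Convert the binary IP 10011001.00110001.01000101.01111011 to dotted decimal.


10011001 = 153
00110001 = 49
01000101 = 69
01111011 = 123
IP: 153.49.69.123


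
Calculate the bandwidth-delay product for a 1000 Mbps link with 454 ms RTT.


BDP = bandwidth * RTT
= 1000 Mbps * 454 ms
= 1000 * 1e6 * 454 / 1000 bits
= 454000000 bits
= 56750000 bytes
= 55419.9219 KB
BDP = 454000000 bits (56750000 bytes)


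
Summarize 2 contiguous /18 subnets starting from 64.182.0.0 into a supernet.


Original prefix: /18
Number of subnets: 2 = 2^1
New prefix = 18 - 1 = 17
Supernet: 64.182.0.0/17


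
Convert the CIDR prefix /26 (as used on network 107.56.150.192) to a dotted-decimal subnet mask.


/26 means 26 network bits, 6 host bits
Binary: 11111111111111111111111111000000
Mask: 255.255.255.192


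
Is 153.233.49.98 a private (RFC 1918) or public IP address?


RFC 1918 private ranges:
  10.0.0.0/8 (10.0.0.0 - 10.255.255.255)
  172.16.0.0/12 (172.16.0.0 - 172.31.255.255)
  192.168.0.0/16 (192.168.0.0 - 192.168.255.255)
Public (not in any RFC 1918 range)


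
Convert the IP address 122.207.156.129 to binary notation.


122 = 01111010
207 = 11001111
156 = 10011100
129 = 10000001
Binary: 01111010.11001111.10011100.10000001


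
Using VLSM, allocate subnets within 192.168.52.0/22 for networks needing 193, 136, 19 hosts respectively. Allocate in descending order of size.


193 hosts -> /24 (254 usable): 192.168.52.0/24
136 hosts -> /24 (254 usable): 192.168.53.0/24
19 hosts -> /27 (30 usable): 192.168.54.0/27
Allocation: 192.168.52.0/24 (193 hosts, 254 usable); 192.168.53.0/24 (136 hosts, 254 usable); 192.168.54.0/27 (19 hosts, 30 usable)


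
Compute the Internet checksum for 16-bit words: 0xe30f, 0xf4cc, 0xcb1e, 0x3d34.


Sum all words (with carry folding):
+ 0xe30f = 0xe30f
+ 0xf4cc = 0xd7dc
+ 0xcb1e = 0xa2fb
+ 0x3d34 = 0xe02f
One's complement: ~0xe02f
Checksum = 0x1fd0


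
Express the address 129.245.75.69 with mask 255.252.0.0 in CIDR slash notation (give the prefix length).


Binary: 11111111.11111100.00000000.00000000
Count leading 1s
Prefix: /14


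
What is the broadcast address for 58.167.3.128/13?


Network: 58.160.0.0/13
Host bits = 19
Set all host bits to 1:
Broadcast: 58.167.255.255


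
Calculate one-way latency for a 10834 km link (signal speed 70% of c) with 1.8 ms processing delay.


Speed = 0.7 * 3e5 km/s = 210000 km/s
Propagation delay = 10834 / 210000 = 0.0516 s = 51.5905 ms
Processing delay = 1.8 ms
Total one-way latency = 53.3905 ms


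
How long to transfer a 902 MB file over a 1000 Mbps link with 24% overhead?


Effective throughput = 1000 * (1 - 24/100) = 760 Mbps
File size in Mb = 902 * 8 = 7216 Mb
Time = 7216 / 760
Time = 9.4947 seconds


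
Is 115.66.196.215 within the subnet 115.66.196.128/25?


Subnet network: 115.66.196.128
Test IP AND mask: 115.66.196.128
Yes, 115.66.196.215 is in 115.66.196.128/25


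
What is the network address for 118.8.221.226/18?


IP:   01110110.00001000.11011101.11100010
Mask: 11111111.11111111.11000000.00000000
AND operation:
Net:  01110110.00001000.11000000.00000000
Network: 118.8.192.0/18


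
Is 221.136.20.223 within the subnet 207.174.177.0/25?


Subnet network: 207.174.177.0
Test IP AND mask: 221.136.20.128
No, 221.136.20.223 is not in 207.174.177.0/25


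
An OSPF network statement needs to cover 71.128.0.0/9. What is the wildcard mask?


Subnet mask: 255.128.0.0
Wildcard = 255.255.255.255 - subnet mask
255 - 255 = 0
255 - 128 = 127
255 - 0 = 255
255 - 0 = 255
Wildcard: 0.127.255.255


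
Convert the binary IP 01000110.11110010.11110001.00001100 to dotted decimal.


01000110 = 70
11110010 = 242
11110001 = 241
00001100 = 12
IP: 70.242.241.12


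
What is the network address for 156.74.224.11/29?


IP:   10011100.01001010.11100000.00001011
Mask: 11111111.11111111.11111111.11111000
AND operation:
Net:  10011100.01001010.11100000.00001000
Network: 156.74.224.8/29


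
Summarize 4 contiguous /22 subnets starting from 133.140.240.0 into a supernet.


Original prefix: /22
Number of subnets: 4 = 2^2
New prefix = 22 - 2 = 20
Supernet: 133.140.240.0/20


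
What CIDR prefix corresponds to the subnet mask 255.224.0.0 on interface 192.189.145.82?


Binary: 11111111.11100000.00000000.00000000
Count leading 1s
Prefix: /11


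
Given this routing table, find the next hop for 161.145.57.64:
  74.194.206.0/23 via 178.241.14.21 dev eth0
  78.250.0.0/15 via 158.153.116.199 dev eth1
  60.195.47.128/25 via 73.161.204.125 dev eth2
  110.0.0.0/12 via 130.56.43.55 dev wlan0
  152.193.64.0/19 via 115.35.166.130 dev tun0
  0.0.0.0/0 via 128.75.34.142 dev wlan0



Longest prefix match for 161.145.57.64:
  /23 74.194.206.0: no
  /15 78.250.0.0: no
  /25 60.195.47.128: no
  /12 110.0.0.0: no
  /19 152.193.64.0: no
  /0 0.0.0.0: MATCH
Selected: next-hop 128.75.34.142 via wlan0 (matched /0)


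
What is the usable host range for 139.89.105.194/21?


Network: 139.89.104.0
Broadcast: 139.89.111.255
First usable = network + 1
Last usable = broadcast - 1
Range: 139.89.104.1 to 139.89.111.254


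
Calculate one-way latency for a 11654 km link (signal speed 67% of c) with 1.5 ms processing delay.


Speed = 0.67 * 3e5 km/s = 201000 km/s
Propagation delay = 11654 / 201000 = 0.058 s = 57.9801 ms
Processing delay = 1.5 ms
Total one-way latency = 59.4801 ms


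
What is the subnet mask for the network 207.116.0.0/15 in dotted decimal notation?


/15 means 15 network bits, 17 host bits
Binary: 11111111111111100000000000000000
Mask: 255.254.0.0


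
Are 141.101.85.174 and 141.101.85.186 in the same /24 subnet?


Mask: 255.255.255.0
141.101.85.174 AND mask = 141.101.85.0
141.101.85.186 AND mask = 141.101.85.0
Yes, same subnet (141.101.85.0)


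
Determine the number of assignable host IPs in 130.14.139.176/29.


Host bits = 32 - 29 = 3
Total addresses = 2^3 = 8
Usable = total - 2 (network and broadcast)
Usable hosts: 6


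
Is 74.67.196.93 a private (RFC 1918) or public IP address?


RFC 1918 private ranges:
  10.0.0.0/8 (10.0.0.0 - 10.255.255.255)
  172.16.0.0/12 (172.16.0.0 - 172.31.255.255)
  192.168.0.0/16 (192.168.0.0 - 192.168.255.255)
Public (not in any RFC 1918 range)


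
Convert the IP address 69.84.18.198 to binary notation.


69 = 01000101
84 = 01010100
18 = 00010010
198 = 11000110
Binary: 01000101.01010100.00010010.11000110


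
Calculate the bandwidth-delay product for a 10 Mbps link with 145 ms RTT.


BDP = bandwidth * RTT
= 10 Mbps * 145 ms
= 10 * 1e6 * 145 / 1000 bits
= 1450000 bits
= 181250 bytes
= 177.002 KB
BDP = 1450000 bits (181250 bytes)


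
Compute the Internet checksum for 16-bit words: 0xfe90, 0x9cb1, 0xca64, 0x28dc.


Sum all words (with carry folding):
+ 0xfe90 = 0xfe90
+ 0x9cb1 = 0x9b42
+ 0xca64 = 0x65a7
+ 0x28dc = 0x8e83
One's complement: ~0x8e83
Checksum = 0x717c


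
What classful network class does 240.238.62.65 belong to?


First octet: 240
Binary: 11110000
1111xxxx -> Class E (240-255)
Class E (reserved), default mask N/A


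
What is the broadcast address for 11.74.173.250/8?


Network: 11.0.0.0/8
Host bits = 24
Set all host bits to 1:
Broadcast: 11.255.255.255


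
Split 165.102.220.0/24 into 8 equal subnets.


New prefix = 24 + 3 = 27
Each subnet has 32 addresses
  165.102.220.0/27
  165.102.220.32/27
  165.102.220.64/27
  165.102.220.96/27
  165.102.220.128/27
  165.102.220.160/27
  165.102.220.192/27
  165.102.220.224/27
Subnets: 165.102.220.0/27, 165.102.220.32/27, 165.102.220.64/27, 165.102.220.96/27, 165.102.220.128/27, 165.102.220.160/27, 165.102.220.192/27, 165.102.220.224/27


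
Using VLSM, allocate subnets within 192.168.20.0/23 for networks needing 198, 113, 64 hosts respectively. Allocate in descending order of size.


198 hosts -> /24 (254 usable): 192.168.20.0/24
113 hosts -> /25 (126 usable): 192.168.21.0/25
64 hosts -> /25 (126 usable): 192.168.21.128/25
Allocation: 192.168.20.0/24 (198 hosts, 254 usable); 192.168.21.0/25 (113 hosts, 126 usable); 192.168.21.128/25 (64 hosts, 126 usable)


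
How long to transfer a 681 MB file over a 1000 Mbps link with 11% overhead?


Effective throughput = 1000 * (1 - 11/100) = 890 Mbps
File size in Mb = 681 * 8 = 5448 Mb
Time = 5448 / 890
Time = 6.1213 seconds


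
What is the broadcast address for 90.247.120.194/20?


Network: 90.247.112.0/20
Host bits = 12
Set all host bits to 1:
Broadcast: 90.247.127.255


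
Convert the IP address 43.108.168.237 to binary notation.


43 = 00101011
108 = 01101100
168 = 10101000
237 = 11101101
Binary: 00101011.01101100.10101000.11101101


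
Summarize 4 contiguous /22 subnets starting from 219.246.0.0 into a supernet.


Original prefix: /22
Number of subnets: 4 = 2^2
New prefix = 22 - 2 = 20
Supernet: 219.246.0.0/20


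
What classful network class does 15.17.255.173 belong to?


First octet: 15
Binary: 00001111
0xxxxxxx -> Class A (1-126)
Class A, default mask 255.0.0.0 (/8)


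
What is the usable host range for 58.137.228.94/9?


Network: 58.128.0.0
Broadcast: 58.255.255.255
First usable = network + 1
Last usable = broadcast - 1
Range: 58.128.0.1 to 58.255.255.254


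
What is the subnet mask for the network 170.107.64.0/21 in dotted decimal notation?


/21 means 21 network bits, 11 host bits
Binary: 11111111111111111111100000000000
Mask: 255.255.248.0


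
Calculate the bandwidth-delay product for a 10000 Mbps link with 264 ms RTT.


BDP = bandwidth * RTT
= 10000 Mbps * 264 ms
= 10000 * 1e6 * 264 / 1000 bits
= 2640000000 bits
= 330000000 bytes
= 322265.625 KB
BDP = 2640000000 bits (330000000 bytes)


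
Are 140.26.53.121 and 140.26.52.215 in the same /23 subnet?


Mask: 255.255.254.0
140.26.53.121 AND mask = 140.26.52.0
140.26.52.215 AND mask = 140.26.52.0
Yes, same subnet (140.26.52.0)


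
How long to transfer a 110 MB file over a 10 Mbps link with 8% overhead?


Effective throughput = 10 * (1 - 8/100) = 9.2 Mbps
File size in Mb = 110 * 8 = 880 Mb
Time = 880 / 9.2
Time = 95.6522 seconds


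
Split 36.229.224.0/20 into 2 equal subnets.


New prefix = 20 + 1 = 21
Each subnet has 2048 addresses
  36.229.224.0/21
  36.229.232.0/21
Subnets: 36.229.224.0/21, 36.229.232.0/21


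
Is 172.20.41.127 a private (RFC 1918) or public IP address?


RFC 1918 private ranges:
  10.0.0.0/8 (10.0.0.0 - 10.255.255.255)
  172.16.0.0/12 (172.16.0.0 - 172.31.255.255)
  192.168.0.0/16 (192.168.0.0 - 192.168.255.255)
Private (in 172.16.0.0/12)


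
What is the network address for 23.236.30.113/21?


IP:   00010111.11101100.00011110.01110001
Mask: 11111111.11111111.11111000.00000000
AND operation:
Net:  00010111.11101100.00011000.00000000
Network: 23.236.24.0/21


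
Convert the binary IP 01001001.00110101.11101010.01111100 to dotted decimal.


01001001 = 73
00110101 = 53
11101010 = 234
01111100 = 124
IP: 73.53.234.124


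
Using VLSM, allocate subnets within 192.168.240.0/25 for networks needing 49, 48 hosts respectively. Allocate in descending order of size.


49 hosts -> /26 (62 usable): 192.168.240.0/26
48 hosts -> /26 (62 usable): 192.168.240.64/26
Allocation: 192.168.240.0/26 (49 hosts, 62 usable); 192.168.240.64/26 (48 hosts, 62 usable)


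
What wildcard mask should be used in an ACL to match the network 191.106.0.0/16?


Subnet mask: 255.255.0.0
Wildcard = 255.255.255.255 - subnet mask
255 - 255 = 0
255 - 255 = 0
255 - 0 = 255
255 - 0 = 255
Wildcard: 0.0.255.255


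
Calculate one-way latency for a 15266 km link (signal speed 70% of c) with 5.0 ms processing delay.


Speed = 0.7 * 3e5 km/s = 210000 km/s
Propagation delay = 15266 / 210000 = 0.0727 s = 72.6952 ms
Processing delay = 5.0 ms
Total one-way latency = 77.6952 ms


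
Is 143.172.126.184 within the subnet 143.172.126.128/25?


Subnet network: 143.172.126.128
Test IP AND mask: 143.172.126.128
Yes, 143.172.126.184 is in 143.172.126.128/25


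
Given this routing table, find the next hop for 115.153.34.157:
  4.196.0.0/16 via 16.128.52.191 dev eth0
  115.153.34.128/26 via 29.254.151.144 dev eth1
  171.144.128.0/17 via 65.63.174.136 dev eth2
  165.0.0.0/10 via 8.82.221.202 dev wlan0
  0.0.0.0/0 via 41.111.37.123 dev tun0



Longest prefix match for 115.153.34.157:
  /16 4.196.0.0: no
  /26 115.153.34.128: MATCH
  /17 171.144.128.0: no
  /10 165.0.0.0: no
  /0 0.0.0.0: MATCH
Selected: next-hop 29.254.151.144 via eth1 (matched /26)


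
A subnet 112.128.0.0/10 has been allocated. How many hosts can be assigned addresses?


Host bits = 32 - 10 = 22
Total addresses = 2^22 = 4194304
Usable = total - 2 (network and broadcast)
Usable hosts: 4194302


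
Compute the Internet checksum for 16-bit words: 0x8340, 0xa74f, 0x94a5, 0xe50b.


Sum all words (with carry folding):
+ 0x8340 = 0x8340
+ 0xa74f = 0x2a90
+ 0x94a5 = 0xbf35
+ 0xe50b = 0xa441
One's complement: ~0xa441
Checksum = 0x5bbe


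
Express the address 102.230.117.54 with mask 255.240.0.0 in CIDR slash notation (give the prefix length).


Binary: 11111111.11110000.00000000.00000000
Count leading 1s
Prefix: /12


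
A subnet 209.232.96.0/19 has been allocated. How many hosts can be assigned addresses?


Host bits = 32 - 19 = 13
Total addresses = 2^13 = 8192
Usable = total - 2 (network and broadcast)
Usable hosts: 8190


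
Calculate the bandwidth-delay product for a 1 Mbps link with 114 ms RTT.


BDP = bandwidth * RTT
= 1 Mbps * 114 ms
= 1 * 1e6 * 114 / 1000 bits
= 114000 bits
= 14250 bytes
= 13.916 KB
BDP = 114000 bits (14250 bytes)


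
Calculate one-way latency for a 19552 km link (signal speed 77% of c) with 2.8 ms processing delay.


Speed = 0.77 * 3e5 km/s = 231000 km/s
Propagation delay = 19552 / 231000 = 0.0846 s = 84.6407 ms
Processing delay = 2.8 ms
Total one-way latency = 87.4407 ms


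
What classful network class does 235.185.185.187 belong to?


First octet: 235
Binary: 11101011
1110xxxx -> Class D (224-239)
Class D (multicast), default mask N/A


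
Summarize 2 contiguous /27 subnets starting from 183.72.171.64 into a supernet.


Original prefix: /27
Number of subnets: 2 = 2^1
New prefix = 27 - 1 = 26
Supernet: 183.72.171.64/26


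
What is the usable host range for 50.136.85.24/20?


Network: 50.136.80.0
Broadcast: 50.136.95.255
First usable = network + 1
Last usable = broadcast - 1
Range: 50.136.80.1 to 50.136.95.254


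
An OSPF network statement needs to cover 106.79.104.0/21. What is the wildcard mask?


Subnet mask: 255.255.248.0
Wildcard = 255.255.255.255 - subnet mask
255 - 255 = 0
255 - 255 = 0
255 - 248 = 7
255 - 0 = 255
Wildcard: 0.0.7.255


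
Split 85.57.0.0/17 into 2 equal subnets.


New prefix = 17 + 1 = 18
Each subnet has 16384 addresses
  85.57.0.0/18
  85.57.64.0/18
Subnets: 85.57.0.0/18, 85.57.64.0/18


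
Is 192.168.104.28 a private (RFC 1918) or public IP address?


RFC 1918 private ranges:
  10.0.0.0/8 (10.0.0.0 - 10.255.255.255)
  172.16.0.0/12 (172.16.0.0 - 172.31.255.255)
  192.168.0.0/16 (192.168.0.0 - 192.168.255.255)
Private (in 192.168.0.0/16)


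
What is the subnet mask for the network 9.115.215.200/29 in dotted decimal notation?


/29 means 29 network bits, 3 host bits
Binary: 11111111111111111111111111111000
Mask: 255.255.255.248


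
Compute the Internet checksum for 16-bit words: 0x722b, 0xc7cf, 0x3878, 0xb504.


Sum all words (with carry folding):
+ 0x722b = 0x722b
+ 0xc7cf = 0x39fb
+ 0x3878 = 0x7273
+ 0xb504 = 0x2778
One's complement: ~0x2778
Checksum = 0xd887


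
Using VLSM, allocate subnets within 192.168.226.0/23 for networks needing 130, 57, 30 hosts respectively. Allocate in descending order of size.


130 hosts -> /24 (254 usable): 192.168.226.0/24
57 hosts -> /26 (62 usable): 192.168.227.0/26
30 hosts -> /27 (30 usable): 192.168.227.64/27
Allocation: 192.168.226.0/24 (130 hosts, 254 usable); 192.168.227.0/26 (57 hosts, 62 usable); 192.168.227.64/27 (30 hosts, 30 usable)


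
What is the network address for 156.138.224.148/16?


IP:   10011100.10001010.11100000.10010100
Mask: 11111111.11111111.00000000.00000000
AND operation:
Net:  10011100.10001010.00000000.00000000
Network: 156.138.0.0/16


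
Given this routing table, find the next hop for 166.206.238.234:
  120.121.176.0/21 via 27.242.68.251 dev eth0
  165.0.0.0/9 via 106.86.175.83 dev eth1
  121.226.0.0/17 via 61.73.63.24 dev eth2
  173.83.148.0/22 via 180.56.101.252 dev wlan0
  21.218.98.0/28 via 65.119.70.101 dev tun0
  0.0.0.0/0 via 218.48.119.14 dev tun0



Longest prefix match for 166.206.238.234:
  /21 120.121.176.0: no
  /9 165.0.0.0: no
  /17 121.226.0.0: no
  /22 173.83.148.0: no
  /28 21.218.98.0: no
  /0 0.0.0.0: MATCH
Selected: next-hop 218.48.119.14 via tun0 (matched /0)


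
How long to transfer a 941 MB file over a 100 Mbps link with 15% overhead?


Effective throughput = 100 * (1 - 15/100) = 85 Mbps
File size in Mb = 941 * 8 = 7528 Mb
Time = 7528 / 85
Time = 88.5647 seconds


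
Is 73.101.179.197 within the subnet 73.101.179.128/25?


Subnet network: 73.101.179.128
Test IP AND mask: 73.101.179.128
Yes, 73.101.179.197 is in 73.101.179.128/25


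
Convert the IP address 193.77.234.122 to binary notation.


193 = 11000001
77 = 01001101
234 = 11101010
122 = 01111010
Binary: 11000001.01001101.11101010.01111010


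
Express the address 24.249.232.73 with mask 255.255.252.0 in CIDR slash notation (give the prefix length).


Binary: 11111111.11111111.11111100.00000000
Count leading 1s
Prefix: /22


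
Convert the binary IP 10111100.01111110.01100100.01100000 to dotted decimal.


10111100 = 188
01111110 = 126
01100100 = 100
01100000 = 96
IP: 188.126.100.96


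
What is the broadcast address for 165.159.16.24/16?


Network: 165.159.0.0/16
Host bits = 16
Set all host bits to 1:
Broadcast: 165.159.255.255


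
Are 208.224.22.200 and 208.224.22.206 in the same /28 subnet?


Mask: 255.255.255.240
208.224.22.200 AND mask = 208.224.22.192
208.224.22.206 AND mask = 208.224.22.192
Yes, same subnet (208.224.22.192)


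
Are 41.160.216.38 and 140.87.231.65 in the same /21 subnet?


Mask: 255.255.248.0
41.160.216.38 AND mask = 41.160.216.0
140.87.231.65 AND mask = 140.87.224.0
No, different subnets (41.160.216.0 vs 140.87.224.0)


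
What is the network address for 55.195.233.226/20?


IP:   00110111.11000011.11101001.11100010
Mask: 11111111.11111111.11110000.00000000
AND operation:
Net:  00110111.11000011.11100000.00000000
Network: 55.195.224.0/20


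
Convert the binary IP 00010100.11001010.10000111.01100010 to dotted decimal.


00010100 = 20
11001010 = 202
10000111 = 135
01100010 = 98
IP: 20.202.135.98


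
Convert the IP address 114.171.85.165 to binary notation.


114 = 01110010
171 = 10101011
85 = 01010101
165 = 10100101
Binary: 01110010.10101011.01010101.10100101


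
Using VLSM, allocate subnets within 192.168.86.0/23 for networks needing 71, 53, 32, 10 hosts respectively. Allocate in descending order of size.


71 hosts -> /25 (126 usable): 192.168.86.0/25
53 hosts -> /26 (62 usable): 192.168.86.128/26
32 hosts -> /26 (62 usable): 192.168.86.192/26
10 hosts -> /28 (14 usable): 192.168.87.0/28
Allocation: 192.168.86.0/25 (71 hosts, 126 usable); 192.168.86.128/26 (53 hosts, 62 usable); 192.168.86.192/26 (32 hosts, 62 usable); 192.168.87.0/28 (10 hosts, 14 usable)


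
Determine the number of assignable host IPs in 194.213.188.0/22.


Host bits = 32 - 22 = 10
Total addresses = 2^10 = 1024
Usable = total - 2 (network and broadcast)
Usable hosts: 1022


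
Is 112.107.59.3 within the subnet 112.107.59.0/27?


Subnet network: 112.107.59.0
Test IP AND mask: 112.107.59.0
Yes, 112.107.59.3 is in 112.107.59.0/27


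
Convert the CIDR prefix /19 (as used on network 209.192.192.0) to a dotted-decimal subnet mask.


/19 means 19 network bits, 13 host bits
Binary: 11111111111111111110000000000000
Mask: 255.255.224.0


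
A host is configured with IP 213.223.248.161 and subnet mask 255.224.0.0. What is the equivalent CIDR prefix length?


Binary: 11111111.11100000.00000000.00000000
Count leading 1s
Prefix: /11


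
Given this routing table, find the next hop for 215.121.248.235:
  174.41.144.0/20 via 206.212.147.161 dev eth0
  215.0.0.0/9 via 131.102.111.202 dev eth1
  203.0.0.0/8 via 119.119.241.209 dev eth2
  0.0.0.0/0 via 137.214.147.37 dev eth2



Longest prefix match for 215.121.248.235:
  /20 174.41.144.0: no
  /9 215.0.0.0: MATCH
  /8 203.0.0.0: no
  /0 0.0.0.0: MATCH
Selected: next-hop 131.102.111.202 via eth1 (matched /9)


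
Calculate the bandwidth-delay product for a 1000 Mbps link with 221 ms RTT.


BDP = bandwidth * RTT
= 1000 Mbps * 221 ms
= 1000 * 1e6 * 221 / 1000 bits
= 221000000 bits
= 27625000 bytes
= 26977.5391 KB
BDP = 221000000 bits (27625000 bytes)


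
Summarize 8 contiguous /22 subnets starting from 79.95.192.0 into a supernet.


Original prefix: /22
Number of subnets: 8 = 2^3
New prefix = 22 - 3 = 19
Supernet: 79.95.192.0/19


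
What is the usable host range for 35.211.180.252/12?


Network: 35.208.0.0
Broadcast: 35.223.255.255
First usable = network + 1
Last usable = broadcast - 1
Range: 35.208.0.1 to 35.223.255.254


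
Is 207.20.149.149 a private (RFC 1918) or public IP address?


RFC 1918 private ranges:
  10.0.0.0/8 (10.0.0.0 - 10.255.255.255)
  172.16.0.0/12 (172.16.0.0 - 172.31.255.255)
  192.168.0.0/16 (192.168.0.0 - 192.168.255.255)
Public (not in any RFC 1918 range)


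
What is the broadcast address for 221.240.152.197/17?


Network: 221.240.128.0/17
Host bits = 15
Set all host bits to 1:
Broadcast: 221.240.255.255
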